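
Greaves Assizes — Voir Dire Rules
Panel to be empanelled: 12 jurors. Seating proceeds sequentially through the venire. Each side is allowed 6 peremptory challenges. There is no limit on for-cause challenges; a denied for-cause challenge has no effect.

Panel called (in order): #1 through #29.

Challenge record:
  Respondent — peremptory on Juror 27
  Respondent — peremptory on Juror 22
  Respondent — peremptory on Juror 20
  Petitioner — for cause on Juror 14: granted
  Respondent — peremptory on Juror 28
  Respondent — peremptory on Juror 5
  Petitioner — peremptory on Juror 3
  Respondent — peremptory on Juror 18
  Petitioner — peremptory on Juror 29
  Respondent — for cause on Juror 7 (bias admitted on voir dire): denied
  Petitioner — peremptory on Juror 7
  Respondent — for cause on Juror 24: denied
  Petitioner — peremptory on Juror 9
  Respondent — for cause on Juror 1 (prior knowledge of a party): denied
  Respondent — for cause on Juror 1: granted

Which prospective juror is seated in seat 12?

19

Removed: #1, #3, #5, #7, #9, #14, #18, #20, #22, #27, #28, #29. (#24 stays — for-cause denied.)
Filling seats in venire order through position 12: #2, #4, #6, #8, #10, #11, #12, #13, #15, #16, #17, #19.
So seat 12 is #19.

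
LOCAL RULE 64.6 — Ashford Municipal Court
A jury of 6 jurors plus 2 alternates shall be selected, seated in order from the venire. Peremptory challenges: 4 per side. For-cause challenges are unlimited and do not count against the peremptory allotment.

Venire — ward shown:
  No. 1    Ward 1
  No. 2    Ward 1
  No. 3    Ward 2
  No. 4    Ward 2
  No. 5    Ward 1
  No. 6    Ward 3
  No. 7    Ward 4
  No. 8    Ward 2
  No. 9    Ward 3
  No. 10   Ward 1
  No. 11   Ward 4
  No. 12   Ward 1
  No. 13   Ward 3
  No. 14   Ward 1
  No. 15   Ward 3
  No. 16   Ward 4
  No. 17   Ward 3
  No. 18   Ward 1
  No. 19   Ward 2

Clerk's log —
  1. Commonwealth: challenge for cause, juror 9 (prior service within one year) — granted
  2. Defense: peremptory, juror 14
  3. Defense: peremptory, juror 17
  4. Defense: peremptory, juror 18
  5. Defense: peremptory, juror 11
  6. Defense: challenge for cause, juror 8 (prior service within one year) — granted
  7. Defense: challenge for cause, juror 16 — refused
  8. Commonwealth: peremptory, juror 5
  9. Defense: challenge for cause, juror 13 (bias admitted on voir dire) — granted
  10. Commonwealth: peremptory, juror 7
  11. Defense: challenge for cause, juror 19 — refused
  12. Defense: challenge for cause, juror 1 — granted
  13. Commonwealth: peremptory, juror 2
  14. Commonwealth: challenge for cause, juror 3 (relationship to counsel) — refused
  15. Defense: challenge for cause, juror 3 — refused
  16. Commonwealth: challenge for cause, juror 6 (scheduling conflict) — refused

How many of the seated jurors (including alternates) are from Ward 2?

3

Removed: #1, #2, #5, #7, #8, #9, #11, #13, #14, #17, #18.
Seated (8 incl. alternates): #3, #4, #6, #10, #12, #15, #16, #19.
Of those, in Ward 2: #3, #4, #19 → 3.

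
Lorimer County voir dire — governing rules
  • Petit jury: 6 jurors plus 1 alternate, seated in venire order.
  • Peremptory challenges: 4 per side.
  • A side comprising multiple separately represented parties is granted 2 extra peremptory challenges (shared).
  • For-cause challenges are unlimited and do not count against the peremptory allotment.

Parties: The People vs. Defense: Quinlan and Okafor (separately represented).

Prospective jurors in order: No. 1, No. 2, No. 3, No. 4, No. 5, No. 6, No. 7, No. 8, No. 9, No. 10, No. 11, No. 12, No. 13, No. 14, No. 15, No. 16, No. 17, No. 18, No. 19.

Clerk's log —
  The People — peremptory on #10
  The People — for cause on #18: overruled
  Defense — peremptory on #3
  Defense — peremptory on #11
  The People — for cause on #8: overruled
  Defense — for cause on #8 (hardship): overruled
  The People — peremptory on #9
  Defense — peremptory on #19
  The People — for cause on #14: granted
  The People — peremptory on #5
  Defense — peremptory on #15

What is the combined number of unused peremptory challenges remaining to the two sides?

The People allotment: 4. Defense allotment: 4 base + 2 multi-party = 6.
The People peremptories used: #10, #9, #5 — 3 (for-cause on #18, #8, #14 don't count).
Defense peremptories used: #3, #11, #19, #15 — 4 (the for-cause on #8 doesn't count).
Remaining: (4 − 3) + (6 − 4) = 3.

3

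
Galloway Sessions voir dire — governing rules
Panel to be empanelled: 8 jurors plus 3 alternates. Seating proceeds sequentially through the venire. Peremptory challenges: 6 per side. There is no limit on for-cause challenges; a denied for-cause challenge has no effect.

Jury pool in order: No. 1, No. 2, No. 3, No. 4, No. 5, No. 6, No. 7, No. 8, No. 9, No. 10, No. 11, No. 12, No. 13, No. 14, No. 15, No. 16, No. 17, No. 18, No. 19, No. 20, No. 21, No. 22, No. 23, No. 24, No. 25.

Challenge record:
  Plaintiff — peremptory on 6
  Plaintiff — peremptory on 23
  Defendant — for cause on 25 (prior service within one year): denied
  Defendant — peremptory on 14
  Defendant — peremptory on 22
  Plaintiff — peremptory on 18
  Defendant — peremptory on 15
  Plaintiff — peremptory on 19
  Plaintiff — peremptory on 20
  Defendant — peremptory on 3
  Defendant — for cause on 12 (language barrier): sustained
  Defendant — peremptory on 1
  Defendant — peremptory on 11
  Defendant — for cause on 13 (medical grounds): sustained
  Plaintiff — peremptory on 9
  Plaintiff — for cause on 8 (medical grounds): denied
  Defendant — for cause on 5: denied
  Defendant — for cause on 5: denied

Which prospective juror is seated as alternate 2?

Removed: #1, #3, #6, #9, #11, #12, #13, #14, #15, #18, #19, #20, #22, #23. (#5, #8, #25 stay — for-cause denied.)
Seating in order: seats 1–8 → #2, #4, #5, #7, #8, #10, #16, #17; alternates → #21, #24, #25.
So alternate 2 is #24.

24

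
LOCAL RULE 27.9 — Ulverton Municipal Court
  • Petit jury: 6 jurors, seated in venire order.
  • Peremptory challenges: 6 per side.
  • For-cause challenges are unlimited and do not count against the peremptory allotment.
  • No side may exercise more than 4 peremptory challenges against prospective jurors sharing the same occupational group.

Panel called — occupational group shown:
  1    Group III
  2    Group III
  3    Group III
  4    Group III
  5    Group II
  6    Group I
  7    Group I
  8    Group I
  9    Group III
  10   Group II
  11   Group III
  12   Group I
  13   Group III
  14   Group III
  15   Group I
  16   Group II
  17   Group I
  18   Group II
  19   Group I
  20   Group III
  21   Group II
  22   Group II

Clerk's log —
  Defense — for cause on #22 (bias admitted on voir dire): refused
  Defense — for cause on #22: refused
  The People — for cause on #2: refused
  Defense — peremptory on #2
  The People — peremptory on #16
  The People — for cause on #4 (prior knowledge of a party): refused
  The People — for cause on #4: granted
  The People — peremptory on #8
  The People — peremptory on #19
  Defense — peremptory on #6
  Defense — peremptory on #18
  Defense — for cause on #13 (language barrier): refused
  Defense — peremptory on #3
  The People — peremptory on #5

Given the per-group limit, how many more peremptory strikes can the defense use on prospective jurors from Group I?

Defense peremptories so far: #2, #6, #18, #3 — 4 of 6 used, 2 left overall.
Against Group I: #6 — 1 used; per-group cap 4 leaves 3.
Binding limit: min(2, 3) = 2.

2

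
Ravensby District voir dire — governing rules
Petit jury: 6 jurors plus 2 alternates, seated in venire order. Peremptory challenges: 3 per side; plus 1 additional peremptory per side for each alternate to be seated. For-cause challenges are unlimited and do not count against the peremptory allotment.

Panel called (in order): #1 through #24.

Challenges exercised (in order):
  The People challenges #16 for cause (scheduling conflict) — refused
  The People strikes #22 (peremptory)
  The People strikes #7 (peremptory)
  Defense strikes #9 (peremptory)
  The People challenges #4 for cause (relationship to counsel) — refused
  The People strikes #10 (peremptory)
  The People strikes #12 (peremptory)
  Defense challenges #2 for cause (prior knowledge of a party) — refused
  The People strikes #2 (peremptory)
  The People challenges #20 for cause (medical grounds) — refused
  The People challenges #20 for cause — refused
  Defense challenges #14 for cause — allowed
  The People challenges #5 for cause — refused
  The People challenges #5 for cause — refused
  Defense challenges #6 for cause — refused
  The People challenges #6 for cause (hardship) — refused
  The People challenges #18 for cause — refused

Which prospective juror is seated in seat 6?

Removed: #2, #7, #9, #10, #12, #14, #22. (#4, #5, #6, #16, #18, #20 stay — for-cause denied.)
Filling seats in venire order through position 6: #1, #3, #4, #5, #6, #8.
So seat 6 is #8.

8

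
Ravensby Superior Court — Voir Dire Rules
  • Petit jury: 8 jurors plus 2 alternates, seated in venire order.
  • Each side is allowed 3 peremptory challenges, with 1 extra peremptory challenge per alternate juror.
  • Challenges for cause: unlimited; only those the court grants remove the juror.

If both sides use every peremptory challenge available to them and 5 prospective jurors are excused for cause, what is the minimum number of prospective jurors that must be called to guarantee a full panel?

25

Seats to fill: 8 + 2 alternates = 10.
Peremptories: 3 + 1×2 = 5 per side × 2 sides = 10.
For-cause removals: 5.
Minimum venire: 10 + 10 + 5 = 25.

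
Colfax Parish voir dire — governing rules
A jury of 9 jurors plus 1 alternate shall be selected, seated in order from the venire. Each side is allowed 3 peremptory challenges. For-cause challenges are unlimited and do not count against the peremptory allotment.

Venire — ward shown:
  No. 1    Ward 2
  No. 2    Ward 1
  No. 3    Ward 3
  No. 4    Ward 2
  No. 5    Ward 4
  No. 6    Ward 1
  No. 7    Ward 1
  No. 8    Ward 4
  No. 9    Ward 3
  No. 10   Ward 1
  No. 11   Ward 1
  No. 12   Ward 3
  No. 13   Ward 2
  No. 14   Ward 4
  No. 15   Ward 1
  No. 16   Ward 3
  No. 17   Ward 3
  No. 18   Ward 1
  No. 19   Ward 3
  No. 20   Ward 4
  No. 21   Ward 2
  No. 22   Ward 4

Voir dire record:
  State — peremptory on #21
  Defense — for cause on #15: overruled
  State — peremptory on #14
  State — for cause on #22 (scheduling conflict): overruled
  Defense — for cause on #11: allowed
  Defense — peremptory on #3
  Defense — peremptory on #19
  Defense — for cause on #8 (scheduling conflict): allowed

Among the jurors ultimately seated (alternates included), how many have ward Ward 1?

Removed: #3, #8, #11, #14, #19, #21.
Seated (10 incl. alternates): #1, #2, #4, #5, #6, #7, #9, #10, #12, #13.
Of those, in Ward 1: #2, #6, #7, #10 → 4.

4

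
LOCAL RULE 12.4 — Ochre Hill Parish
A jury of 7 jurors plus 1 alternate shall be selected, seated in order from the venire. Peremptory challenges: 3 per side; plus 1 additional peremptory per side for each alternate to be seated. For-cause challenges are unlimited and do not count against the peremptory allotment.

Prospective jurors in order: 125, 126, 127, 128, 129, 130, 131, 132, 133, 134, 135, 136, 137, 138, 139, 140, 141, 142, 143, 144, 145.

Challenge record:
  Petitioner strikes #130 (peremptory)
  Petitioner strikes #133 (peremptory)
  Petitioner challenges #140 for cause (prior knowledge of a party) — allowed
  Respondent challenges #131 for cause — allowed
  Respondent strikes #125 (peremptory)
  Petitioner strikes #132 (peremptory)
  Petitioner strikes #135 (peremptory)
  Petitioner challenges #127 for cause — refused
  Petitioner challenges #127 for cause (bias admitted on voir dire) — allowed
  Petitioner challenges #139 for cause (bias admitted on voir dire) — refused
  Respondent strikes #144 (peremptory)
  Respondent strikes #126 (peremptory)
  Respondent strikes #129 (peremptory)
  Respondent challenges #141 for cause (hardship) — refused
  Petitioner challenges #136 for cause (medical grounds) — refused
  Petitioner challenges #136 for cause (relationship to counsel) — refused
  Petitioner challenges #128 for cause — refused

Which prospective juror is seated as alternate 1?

Removed: #125, #126, #127, #129, #130, #131, #132, #133, #135, #140, #144. (#128, #136, #139, #141 stay — for-cause denied.)
Seating in order: seats 1–7 → #128, #134, #136, #137, #138, #139, #141; alternates → #142.
So alternate 1 is #142.

142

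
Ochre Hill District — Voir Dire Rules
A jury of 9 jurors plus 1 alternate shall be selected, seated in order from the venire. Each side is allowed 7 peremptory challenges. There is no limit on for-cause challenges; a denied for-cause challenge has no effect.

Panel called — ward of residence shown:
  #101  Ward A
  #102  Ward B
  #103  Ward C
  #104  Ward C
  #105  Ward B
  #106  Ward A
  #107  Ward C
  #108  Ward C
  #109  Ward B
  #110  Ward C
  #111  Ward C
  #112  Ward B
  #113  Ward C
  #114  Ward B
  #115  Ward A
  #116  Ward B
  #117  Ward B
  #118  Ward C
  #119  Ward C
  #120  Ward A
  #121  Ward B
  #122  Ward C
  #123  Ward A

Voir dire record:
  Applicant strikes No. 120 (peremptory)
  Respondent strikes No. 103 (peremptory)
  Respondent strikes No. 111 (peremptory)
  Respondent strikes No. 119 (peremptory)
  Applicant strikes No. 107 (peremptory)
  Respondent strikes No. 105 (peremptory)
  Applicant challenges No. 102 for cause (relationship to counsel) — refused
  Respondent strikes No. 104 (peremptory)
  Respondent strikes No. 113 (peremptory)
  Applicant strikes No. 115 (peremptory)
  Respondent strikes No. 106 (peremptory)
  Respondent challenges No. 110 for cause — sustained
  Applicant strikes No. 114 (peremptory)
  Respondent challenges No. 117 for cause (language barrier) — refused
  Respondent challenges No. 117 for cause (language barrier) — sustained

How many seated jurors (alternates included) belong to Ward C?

Removed: #103, #104, #105, #106, #107, #110, #111, #113, #114, #115, #117, #119, #120.
Seated (10 incl. alternates): #101, #102, #108, #109, #112, #116, #118, #121, #122, #123.
Of those, in Ward C: #108, #118, #122 → 3.

3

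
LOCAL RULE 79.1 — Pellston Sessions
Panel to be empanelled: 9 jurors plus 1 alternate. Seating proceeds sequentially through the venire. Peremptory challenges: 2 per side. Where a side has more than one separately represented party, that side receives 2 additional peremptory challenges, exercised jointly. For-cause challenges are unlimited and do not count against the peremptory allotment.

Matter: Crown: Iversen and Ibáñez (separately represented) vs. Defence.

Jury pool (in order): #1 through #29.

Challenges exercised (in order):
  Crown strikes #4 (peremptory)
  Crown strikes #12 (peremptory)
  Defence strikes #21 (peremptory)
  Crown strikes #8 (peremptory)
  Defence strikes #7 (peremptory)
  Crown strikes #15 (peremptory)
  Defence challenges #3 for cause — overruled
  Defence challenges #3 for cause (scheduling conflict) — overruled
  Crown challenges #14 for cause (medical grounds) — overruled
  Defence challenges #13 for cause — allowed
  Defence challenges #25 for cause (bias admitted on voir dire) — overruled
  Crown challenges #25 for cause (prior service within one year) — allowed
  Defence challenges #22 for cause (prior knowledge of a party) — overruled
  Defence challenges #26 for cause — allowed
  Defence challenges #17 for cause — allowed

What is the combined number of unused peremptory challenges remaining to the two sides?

Crown allotment: 2 base + 2 multi-party = 4. Defence allotment: 2.
Crown peremptories used: #4, #12, #8, #15 — 4 (for-cause on #14, #25 don't count).
Defence peremptories used: #21, #7 — 2 (for-cause on #3, #3, #13, #25, #22, #26, #17 don't count).
Remaining: (4 − 4) + (2 − 2) = 0.

0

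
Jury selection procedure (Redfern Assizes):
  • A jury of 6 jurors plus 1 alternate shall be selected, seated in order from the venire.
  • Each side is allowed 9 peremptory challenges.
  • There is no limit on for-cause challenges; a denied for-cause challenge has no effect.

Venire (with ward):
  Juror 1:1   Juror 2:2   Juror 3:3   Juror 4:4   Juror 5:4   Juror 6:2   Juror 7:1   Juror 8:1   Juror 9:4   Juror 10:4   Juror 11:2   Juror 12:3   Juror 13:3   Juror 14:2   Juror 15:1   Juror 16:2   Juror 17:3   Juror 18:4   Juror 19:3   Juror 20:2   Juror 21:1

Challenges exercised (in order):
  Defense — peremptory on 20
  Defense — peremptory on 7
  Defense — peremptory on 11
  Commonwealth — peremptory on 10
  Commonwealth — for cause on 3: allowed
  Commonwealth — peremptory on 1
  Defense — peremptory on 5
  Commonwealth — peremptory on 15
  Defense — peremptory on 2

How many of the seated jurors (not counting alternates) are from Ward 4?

Removed: #1, #2, #3, #5, #7, #10, #11, #15, #20.
Seated jurors 1–6: #4, #6, #8, #9, #12, #13 (alternates #14 not counted).
Of those, in Ward 4: #4, #9 → 2.

2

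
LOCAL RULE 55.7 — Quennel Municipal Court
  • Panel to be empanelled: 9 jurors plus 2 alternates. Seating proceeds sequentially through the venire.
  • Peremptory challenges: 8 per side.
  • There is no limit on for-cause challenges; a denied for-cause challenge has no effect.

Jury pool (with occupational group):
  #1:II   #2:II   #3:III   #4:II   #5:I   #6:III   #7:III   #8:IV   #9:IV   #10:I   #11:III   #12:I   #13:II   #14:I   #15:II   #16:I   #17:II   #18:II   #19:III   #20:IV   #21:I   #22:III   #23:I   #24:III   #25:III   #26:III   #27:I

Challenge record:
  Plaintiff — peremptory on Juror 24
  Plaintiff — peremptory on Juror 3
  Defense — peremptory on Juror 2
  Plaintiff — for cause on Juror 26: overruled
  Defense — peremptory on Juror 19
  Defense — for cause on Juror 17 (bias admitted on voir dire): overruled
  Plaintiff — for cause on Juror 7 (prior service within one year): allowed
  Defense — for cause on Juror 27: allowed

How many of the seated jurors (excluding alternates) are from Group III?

Removed: #2, #3, #7, #19, #24, #27.
Seated jurors 1–9: #1, #4, #5, #6, #8, #9, #10, #11, #12 (alternates #13, #14 not counted).
Of those, in Group III: #6, #11 → 2.

2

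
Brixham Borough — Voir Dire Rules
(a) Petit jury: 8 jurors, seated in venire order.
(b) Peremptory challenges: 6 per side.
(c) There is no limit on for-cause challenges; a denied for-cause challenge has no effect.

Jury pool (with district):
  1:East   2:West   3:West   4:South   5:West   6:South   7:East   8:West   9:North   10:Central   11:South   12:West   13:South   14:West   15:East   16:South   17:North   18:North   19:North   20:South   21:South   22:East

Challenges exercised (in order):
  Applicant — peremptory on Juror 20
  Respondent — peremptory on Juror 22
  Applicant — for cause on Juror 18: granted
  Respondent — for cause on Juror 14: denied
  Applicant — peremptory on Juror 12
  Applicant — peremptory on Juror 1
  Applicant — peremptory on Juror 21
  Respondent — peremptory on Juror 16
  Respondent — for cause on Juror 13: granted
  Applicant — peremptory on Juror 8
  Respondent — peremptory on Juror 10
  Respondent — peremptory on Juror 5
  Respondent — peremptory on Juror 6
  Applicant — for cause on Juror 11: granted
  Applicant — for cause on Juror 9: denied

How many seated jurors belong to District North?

Removed: #1, #5, #6, #8, #10, #11, #12, #13, #16, #18, #20, #21, #22.
Seated jurors 1–8: #2, #3, #4, #7, #9, #14, #15, #17.
Of those, in District North: #9, #17 → 2.

2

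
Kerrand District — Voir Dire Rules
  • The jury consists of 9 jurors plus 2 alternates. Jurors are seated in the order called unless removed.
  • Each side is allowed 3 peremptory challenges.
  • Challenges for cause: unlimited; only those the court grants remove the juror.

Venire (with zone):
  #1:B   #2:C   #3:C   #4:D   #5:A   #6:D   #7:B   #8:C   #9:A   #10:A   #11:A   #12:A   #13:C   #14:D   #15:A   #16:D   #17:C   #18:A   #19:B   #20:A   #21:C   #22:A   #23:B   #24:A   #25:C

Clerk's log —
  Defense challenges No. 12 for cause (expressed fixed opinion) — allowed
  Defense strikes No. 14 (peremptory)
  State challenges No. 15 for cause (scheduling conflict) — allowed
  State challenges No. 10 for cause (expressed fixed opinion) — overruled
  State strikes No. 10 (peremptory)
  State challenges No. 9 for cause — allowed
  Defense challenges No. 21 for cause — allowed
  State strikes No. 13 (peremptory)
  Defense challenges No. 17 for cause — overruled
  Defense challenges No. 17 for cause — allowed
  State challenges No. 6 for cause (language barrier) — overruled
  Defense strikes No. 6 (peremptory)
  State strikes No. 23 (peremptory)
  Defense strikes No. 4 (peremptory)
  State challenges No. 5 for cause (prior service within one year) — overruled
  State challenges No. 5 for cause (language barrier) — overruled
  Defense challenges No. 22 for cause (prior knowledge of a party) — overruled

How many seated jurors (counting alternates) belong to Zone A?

Removed: #4, #6, #9, #10, #12, #13, #14, #15, #17, #21, #23.
Seated (11 incl. alternates): #1, #2, #3, #5, #7, #8, #11, #16, #18, #19, #20.
Of those, in Zone A: #5, #11, #18, #20 → 4.

4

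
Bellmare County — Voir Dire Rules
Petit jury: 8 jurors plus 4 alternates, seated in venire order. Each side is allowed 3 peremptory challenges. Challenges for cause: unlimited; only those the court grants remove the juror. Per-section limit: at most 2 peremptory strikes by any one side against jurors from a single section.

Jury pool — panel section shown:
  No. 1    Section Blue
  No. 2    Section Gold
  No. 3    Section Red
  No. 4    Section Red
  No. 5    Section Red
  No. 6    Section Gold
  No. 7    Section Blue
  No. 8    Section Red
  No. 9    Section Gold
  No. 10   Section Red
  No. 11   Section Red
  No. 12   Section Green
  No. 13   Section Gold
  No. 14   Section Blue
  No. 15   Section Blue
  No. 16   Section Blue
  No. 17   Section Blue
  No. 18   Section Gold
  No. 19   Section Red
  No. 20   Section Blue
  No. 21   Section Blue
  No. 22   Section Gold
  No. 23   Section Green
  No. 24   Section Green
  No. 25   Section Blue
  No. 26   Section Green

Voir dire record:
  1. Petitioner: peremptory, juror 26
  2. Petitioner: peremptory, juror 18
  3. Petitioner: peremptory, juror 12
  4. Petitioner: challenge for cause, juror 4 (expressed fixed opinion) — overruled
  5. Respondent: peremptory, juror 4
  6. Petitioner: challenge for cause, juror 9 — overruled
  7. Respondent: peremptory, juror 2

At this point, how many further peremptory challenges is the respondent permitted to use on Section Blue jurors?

Respondent peremptories so far: #4, #2 — 2 of 3 used, 1 left overall.
Against Section Blue: none yet — per-section cap 2 leaves 2.
Binding limit: min(1, 2) = 1.

1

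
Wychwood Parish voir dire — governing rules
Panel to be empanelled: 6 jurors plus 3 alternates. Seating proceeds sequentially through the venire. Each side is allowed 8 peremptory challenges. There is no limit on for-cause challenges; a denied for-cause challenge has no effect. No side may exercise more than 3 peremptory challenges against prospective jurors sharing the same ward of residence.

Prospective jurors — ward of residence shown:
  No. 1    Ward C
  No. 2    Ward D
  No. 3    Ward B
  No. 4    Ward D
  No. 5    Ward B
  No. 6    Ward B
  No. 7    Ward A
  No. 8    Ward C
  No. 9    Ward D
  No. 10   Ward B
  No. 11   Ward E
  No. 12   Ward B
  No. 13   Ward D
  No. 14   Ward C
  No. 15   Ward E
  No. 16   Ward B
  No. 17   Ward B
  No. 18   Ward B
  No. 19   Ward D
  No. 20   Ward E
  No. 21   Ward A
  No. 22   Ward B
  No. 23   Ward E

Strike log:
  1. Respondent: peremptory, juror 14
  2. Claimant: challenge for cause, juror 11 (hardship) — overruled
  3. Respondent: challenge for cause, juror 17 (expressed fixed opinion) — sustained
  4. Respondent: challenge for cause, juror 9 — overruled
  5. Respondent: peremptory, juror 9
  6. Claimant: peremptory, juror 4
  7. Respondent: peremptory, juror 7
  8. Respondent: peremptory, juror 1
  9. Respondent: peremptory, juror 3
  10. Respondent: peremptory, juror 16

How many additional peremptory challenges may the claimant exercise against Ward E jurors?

3

Claimant peremptories so far: #4 — 1 of 8 used, 7 left overall.
Against Ward E: none yet — per-ward cap 3 leaves 3.
Binding limit: min(7, 3) = 3.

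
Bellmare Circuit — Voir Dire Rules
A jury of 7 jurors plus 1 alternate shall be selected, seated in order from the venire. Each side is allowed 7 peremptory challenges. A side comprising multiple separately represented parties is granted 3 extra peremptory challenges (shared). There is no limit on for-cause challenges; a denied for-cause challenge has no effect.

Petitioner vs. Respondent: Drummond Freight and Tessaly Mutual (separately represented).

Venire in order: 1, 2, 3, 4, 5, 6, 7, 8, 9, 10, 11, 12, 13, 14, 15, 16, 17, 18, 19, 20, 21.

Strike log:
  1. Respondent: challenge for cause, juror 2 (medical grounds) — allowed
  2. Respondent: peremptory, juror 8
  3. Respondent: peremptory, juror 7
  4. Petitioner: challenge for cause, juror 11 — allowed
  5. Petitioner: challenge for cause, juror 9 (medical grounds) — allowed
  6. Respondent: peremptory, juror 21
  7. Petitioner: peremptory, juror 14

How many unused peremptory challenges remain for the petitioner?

Petitioner allotment: 7.
Petitioner peremptories used: #14 — 1 (for-cause on #11, #9 don't count).
Remaining: 7 − 1 = 6.

6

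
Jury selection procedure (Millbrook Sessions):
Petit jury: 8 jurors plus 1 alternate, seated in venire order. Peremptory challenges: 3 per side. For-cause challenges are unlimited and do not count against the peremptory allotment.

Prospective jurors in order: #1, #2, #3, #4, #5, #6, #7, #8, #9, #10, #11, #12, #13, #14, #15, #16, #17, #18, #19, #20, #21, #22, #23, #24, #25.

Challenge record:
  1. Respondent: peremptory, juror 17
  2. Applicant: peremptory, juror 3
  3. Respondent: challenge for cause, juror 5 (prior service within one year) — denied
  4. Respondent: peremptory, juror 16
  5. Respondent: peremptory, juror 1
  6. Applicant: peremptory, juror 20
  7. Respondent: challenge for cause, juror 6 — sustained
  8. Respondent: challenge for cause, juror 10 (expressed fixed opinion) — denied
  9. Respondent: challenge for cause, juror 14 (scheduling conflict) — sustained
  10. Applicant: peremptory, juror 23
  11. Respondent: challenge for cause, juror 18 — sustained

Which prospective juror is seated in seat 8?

Removed: #1, #3, #6, #14, #16, #17, #18, #20, #23. (#5, #10 stay — for-cause denied.)
Seating in order: seats 1–8 → #2, #4, #5, #7, #8, #9, #10, #11; alternates → #12.
So seat 8 is #11.

11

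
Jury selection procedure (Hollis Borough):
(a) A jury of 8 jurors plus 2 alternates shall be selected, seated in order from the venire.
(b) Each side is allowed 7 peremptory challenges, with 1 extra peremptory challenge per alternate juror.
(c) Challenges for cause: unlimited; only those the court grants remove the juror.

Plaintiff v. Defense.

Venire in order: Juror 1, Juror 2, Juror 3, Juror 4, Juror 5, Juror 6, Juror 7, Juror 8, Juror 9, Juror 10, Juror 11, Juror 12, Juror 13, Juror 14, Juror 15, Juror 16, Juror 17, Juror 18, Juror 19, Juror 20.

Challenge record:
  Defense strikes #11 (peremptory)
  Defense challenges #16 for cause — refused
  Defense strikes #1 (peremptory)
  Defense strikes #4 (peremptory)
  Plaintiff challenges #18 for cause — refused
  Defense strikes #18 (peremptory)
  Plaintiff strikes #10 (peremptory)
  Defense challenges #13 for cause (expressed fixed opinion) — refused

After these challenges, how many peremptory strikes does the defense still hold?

5

Defense allotment: 7 base + 1 × 2 alternates = 9.
Defense peremptories used: #11, #1, #4, #18 — 4 (for-cause on #16, #13 don't count).
Remaining: 9 − 4 = 5.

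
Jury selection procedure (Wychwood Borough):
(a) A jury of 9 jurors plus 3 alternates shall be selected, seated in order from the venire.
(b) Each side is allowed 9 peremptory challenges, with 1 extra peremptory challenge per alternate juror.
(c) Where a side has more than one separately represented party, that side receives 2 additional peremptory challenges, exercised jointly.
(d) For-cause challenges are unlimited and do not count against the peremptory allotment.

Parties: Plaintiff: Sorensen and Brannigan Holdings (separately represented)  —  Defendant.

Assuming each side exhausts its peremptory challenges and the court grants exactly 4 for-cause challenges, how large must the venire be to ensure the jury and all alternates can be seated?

42

Seats to fill: 9 + 3 alternates = 12.
Peremptories — Plaintiff: 9 + 1×3 + 2 = 14; Defendant: 9 + 1×3 = 12; total 26.
For-cause removals: 4.
Minimum venire: 12 + 26 + 4 = 42.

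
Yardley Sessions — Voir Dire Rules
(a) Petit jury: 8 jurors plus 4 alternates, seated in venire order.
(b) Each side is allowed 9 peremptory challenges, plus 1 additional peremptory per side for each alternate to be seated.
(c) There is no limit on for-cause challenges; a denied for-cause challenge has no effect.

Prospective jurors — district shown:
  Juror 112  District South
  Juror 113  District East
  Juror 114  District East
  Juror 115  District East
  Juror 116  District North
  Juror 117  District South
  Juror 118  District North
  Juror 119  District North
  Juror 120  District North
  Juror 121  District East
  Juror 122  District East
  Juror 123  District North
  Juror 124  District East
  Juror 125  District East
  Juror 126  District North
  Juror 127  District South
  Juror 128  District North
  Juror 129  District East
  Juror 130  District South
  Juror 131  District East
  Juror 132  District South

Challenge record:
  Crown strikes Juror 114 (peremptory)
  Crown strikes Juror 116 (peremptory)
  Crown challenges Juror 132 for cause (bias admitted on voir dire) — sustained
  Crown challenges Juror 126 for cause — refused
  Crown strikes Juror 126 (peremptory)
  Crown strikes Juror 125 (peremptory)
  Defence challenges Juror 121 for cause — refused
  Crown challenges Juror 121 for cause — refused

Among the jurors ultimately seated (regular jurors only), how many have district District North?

3

Removed: #114, #116, #125, #126, #132.
Seated jurors 1–8: #112, #113, #115, #117, #118, #119, #120, #121 (alternates #122, #123, #124, #127 not counted).
Of those, in District North: #118, #119, #120 → 3.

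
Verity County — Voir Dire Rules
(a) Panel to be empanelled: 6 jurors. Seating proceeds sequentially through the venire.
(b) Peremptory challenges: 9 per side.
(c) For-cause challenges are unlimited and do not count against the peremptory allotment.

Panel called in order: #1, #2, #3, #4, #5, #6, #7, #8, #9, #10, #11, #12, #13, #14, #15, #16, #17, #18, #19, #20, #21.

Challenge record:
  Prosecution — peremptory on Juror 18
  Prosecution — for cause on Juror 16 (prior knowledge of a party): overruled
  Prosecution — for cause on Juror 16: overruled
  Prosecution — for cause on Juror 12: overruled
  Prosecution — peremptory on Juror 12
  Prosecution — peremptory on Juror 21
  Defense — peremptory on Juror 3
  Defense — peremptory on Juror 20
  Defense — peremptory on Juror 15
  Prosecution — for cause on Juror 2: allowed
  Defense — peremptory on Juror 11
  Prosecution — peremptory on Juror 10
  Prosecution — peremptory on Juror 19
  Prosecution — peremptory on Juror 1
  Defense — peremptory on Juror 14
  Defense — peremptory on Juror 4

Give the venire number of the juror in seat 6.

13

Removed: #1, #2, #3, #4, #10, #11, #12, #14, #15, #18, #19, #20, #21. (#16 stays — for-cause denied.)
Filling seats in venire order through position 6: #5, #6, #7, #8, #9, #13.
So seat 6 is #13.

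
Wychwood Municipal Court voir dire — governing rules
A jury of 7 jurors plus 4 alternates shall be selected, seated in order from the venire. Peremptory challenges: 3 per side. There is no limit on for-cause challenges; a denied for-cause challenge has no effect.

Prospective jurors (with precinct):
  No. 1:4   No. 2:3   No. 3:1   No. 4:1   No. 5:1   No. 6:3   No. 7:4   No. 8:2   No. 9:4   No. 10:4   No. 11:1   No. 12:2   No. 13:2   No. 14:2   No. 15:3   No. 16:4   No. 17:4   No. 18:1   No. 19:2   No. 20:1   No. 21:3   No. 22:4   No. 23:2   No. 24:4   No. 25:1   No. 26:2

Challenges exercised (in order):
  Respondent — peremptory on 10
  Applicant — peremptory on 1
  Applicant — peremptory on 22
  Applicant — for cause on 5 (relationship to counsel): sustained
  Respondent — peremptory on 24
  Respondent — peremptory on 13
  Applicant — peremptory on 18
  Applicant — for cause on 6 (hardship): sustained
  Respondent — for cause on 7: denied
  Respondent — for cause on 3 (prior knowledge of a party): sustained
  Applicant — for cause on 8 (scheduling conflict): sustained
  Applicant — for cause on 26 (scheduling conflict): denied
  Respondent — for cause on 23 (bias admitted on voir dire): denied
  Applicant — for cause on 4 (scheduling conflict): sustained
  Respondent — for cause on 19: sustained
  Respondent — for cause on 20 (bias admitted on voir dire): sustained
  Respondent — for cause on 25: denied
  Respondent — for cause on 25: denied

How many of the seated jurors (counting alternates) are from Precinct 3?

Removed: #1, #3, #4, #5, #6, #8, #10, #13, #18, #19, #20, #22, #24.
Seated (11 incl. alternates): #2, #7, #9, #11, #12, #14, #15, #16, #17, #21, #23.
Of those, in Precinct 3: #2, #15, #21 → 3.

3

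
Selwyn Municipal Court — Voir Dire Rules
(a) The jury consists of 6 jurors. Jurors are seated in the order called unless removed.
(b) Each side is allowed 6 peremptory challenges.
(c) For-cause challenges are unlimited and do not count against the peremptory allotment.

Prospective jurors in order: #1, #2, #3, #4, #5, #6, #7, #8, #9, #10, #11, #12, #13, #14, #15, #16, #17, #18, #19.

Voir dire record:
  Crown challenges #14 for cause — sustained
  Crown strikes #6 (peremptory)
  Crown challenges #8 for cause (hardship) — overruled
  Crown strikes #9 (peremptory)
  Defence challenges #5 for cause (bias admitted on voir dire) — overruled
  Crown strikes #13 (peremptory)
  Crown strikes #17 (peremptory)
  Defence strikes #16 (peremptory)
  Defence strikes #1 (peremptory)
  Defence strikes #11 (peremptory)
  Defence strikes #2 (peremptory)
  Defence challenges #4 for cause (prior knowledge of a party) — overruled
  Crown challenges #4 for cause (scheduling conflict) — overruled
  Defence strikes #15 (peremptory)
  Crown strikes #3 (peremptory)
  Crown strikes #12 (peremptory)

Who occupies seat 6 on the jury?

18

Removed: #1, #2, #3, #6, #9, #11, #12, #13, #14, #15, #16, #17. (#4, #5, #8 stay — for-cause denied.)
Filling seats in venire order through position 6: #4, #5, #7, #8, #10, #18.
So seat 6 is #18.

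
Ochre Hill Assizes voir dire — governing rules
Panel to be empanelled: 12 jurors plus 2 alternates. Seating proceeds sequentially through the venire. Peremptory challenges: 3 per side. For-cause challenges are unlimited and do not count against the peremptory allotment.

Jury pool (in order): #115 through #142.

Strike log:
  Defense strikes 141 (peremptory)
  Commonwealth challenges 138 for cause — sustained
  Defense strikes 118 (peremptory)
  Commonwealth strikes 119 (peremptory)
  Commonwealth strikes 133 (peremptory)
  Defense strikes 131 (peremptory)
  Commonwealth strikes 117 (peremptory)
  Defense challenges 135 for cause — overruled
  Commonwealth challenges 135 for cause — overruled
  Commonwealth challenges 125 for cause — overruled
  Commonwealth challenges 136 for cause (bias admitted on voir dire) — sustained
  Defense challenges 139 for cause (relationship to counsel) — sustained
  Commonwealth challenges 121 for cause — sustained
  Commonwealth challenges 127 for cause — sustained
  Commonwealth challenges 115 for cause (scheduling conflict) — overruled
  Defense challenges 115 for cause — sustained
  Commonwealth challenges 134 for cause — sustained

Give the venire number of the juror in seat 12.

Removed: #115, #117, #118, #119, #121, #127, #131, #133, #134, #136, #138, #139, #141. (#125, #135 stay — for-cause denied.)
Seating in order: seats 1–12 → #116, #120, #122, #123, #124, #125, #126, #128, #129, #130, #132, #135; alternates → #137, #140.
So seat 12 is #135.

135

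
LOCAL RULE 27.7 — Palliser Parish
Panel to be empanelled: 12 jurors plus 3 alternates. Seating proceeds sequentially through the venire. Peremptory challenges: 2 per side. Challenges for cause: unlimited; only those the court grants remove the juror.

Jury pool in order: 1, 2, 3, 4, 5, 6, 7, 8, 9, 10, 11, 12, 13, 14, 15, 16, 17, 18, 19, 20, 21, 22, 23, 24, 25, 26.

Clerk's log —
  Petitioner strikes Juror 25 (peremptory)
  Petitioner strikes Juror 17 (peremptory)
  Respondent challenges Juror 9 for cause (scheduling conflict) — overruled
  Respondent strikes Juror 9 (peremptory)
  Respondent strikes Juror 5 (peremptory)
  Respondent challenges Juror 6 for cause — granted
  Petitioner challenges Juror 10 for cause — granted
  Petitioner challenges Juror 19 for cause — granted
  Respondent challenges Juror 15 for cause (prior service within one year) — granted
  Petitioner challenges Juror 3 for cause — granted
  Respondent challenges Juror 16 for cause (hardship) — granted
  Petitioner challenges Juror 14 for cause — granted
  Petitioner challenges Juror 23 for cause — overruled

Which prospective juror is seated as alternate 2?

Removed: #3, #5, #6, #9, #10, #14, #15, #16, #17, #19, #25. (#23 stays — for-cause denied.)
Filling seats in venire order through position 14: #1, #2, #4, #7, #8, #11, #12, #13, #18, #20, #21, #22, #23, #24.
So alternate 2 is #24.

24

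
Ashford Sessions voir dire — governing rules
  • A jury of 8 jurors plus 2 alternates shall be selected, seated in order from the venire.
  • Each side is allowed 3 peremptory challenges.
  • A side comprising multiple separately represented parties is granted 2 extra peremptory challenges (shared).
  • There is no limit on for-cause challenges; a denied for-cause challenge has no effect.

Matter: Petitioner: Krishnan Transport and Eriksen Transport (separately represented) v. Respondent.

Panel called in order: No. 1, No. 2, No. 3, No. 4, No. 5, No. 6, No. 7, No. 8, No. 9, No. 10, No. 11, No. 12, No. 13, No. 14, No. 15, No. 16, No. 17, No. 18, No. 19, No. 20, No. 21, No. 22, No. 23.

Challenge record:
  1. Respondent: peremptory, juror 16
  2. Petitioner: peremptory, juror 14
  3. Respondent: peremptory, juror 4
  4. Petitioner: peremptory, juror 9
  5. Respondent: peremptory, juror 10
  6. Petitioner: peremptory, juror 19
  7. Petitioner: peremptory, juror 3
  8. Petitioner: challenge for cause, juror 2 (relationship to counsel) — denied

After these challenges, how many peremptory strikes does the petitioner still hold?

1

Petitioner allotment: 3 base + 2 multi-party = 5.
Petitioner peremptories used: #14, #9, #19, #3 — 4 (the for-cause on #2 doesn't count).
Remaining: 5 − 4 = 1.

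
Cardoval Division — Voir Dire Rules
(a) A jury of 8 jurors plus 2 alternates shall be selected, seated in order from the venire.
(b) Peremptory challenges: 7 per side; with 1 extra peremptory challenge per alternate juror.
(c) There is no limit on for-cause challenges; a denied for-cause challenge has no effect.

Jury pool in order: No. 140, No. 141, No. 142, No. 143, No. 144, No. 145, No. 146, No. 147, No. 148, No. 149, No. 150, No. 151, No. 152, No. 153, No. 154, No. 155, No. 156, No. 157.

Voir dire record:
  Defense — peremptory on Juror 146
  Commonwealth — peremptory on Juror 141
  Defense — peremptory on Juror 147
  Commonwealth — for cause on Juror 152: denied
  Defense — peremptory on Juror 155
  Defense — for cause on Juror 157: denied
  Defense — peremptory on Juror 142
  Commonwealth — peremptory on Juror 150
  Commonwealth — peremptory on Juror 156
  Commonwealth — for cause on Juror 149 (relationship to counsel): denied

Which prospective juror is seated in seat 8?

Removed: #141, #142, #146, #147, #150, #155, #156. (#149, #152, #157 stay — for-cause denied.)
Seating in order: seats 1–8 → #140, #143, #144, #145, #148, #149, #151, #152; alternates → #153, #154.
So seat 8 is #152.

152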